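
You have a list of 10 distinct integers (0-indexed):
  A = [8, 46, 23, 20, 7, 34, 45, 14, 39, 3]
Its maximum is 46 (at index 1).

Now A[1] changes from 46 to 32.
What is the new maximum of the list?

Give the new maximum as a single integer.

Answer: 45

Derivation:
Old max = 46 (at index 1)
Change: A[1] 46 -> 32
Changed element WAS the max -> may need rescan.
  Max of remaining elements: 45
  New max = max(32, 45) = 45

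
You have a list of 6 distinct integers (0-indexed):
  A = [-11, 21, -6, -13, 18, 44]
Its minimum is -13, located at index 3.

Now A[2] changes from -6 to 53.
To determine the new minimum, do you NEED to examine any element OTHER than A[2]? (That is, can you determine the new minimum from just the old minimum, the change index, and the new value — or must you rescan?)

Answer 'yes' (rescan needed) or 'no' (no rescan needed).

Answer: no

Derivation:
Old min = -13 at index 3
Change at index 2: -6 -> 53
Index 2 was NOT the min. New min = min(-13, 53). No rescan of other elements needed.
Needs rescan: no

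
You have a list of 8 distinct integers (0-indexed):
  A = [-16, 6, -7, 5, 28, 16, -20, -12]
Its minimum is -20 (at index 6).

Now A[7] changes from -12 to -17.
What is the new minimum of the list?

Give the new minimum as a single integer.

Old min = -20 (at index 6)
Change: A[7] -12 -> -17
Changed element was NOT the old min.
  New min = min(old_min, new_val) = min(-20, -17) = -20

Answer: -20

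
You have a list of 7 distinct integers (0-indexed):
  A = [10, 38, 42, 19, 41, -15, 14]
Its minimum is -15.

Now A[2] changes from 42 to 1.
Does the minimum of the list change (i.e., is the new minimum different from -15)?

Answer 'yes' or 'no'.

Old min = -15
Change: A[2] 42 -> 1
Changed element was NOT the min; min changes only if 1 < -15.
New min = -15; changed? no

Answer: no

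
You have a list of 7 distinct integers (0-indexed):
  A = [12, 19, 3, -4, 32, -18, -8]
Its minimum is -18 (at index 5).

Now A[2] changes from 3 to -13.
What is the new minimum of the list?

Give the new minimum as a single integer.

Old min = -18 (at index 5)
Change: A[2] 3 -> -13
Changed element was NOT the old min.
  New min = min(old_min, new_val) = min(-18, -13) = -18

Answer: -18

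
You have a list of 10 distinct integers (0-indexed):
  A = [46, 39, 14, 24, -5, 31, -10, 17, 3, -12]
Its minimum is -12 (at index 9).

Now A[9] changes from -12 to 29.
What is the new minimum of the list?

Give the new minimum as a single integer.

Old min = -12 (at index 9)
Change: A[9] -12 -> 29
Changed element WAS the min. Need to check: is 29 still <= all others?
  Min of remaining elements: -10
  New min = min(29, -10) = -10

Answer: -10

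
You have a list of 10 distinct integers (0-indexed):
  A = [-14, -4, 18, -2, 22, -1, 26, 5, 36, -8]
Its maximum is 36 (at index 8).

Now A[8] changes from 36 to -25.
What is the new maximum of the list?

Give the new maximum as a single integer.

Old max = 36 (at index 8)
Change: A[8] 36 -> -25
Changed element WAS the max -> may need rescan.
  Max of remaining elements: 26
  New max = max(-25, 26) = 26

Answer: 26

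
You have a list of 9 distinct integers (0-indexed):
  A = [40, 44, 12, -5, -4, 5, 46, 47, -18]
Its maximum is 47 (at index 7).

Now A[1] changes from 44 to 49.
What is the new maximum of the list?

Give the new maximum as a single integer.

Old max = 47 (at index 7)
Change: A[1] 44 -> 49
Changed element was NOT the old max.
  New max = max(old_max, new_val) = max(47, 49) = 49

Answer: 49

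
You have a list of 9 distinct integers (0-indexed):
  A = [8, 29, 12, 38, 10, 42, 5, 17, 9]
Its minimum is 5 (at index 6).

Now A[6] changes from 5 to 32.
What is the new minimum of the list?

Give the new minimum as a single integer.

Old min = 5 (at index 6)
Change: A[6] 5 -> 32
Changed element WAS the min. Need to check: is 32 still <= all others?
  Min of remaining elements: 8
  New min = min(32, 8) = 8

Answer: 8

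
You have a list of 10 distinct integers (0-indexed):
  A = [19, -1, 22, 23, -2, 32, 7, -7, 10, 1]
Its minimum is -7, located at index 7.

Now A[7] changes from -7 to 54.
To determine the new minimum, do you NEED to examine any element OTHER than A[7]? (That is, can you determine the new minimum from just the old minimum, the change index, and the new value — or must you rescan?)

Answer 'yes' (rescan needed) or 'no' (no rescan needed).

Answer: yes

Derivation:
Old min = -7 at index 7
Change at index 7: -7 -> 54
Index 7 WAS the min and new value 54 > old min -7. Must rescan other elements to find the new min.
Needs rescan: yes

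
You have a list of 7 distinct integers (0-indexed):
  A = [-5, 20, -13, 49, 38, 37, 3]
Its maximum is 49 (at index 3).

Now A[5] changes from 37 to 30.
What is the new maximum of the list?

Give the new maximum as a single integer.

Answer: 49

Derivation:
Old max = 49 (at index 3)
Change: A[5] 37 -> 30
Changed element was NOT the old max.
  New max = max(old_max, new_val) = max(49, 30) = 49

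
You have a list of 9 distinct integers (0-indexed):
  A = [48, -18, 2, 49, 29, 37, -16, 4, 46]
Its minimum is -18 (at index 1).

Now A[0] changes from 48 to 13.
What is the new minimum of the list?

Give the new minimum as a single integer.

Answer: -18

Derivation:
Old min = -18 (at index 1)
Change: A[0] 48 -> 13
Changed element was NOT the old min.
  New min = min(old_min, new_val) = min(-18, 13) = -18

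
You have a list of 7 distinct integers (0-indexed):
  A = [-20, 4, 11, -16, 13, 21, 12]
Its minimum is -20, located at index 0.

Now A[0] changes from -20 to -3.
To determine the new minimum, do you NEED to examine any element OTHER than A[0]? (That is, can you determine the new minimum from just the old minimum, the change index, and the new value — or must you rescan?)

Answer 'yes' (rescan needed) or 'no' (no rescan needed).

Answer: yes

Derivation:
Old min = -20 at index 0
Change at index 0: -20 -> -3
Index 0 WAS the min and new value -3 > old min -20. Must rescan other elements to find the new min.
Needs rescan: yes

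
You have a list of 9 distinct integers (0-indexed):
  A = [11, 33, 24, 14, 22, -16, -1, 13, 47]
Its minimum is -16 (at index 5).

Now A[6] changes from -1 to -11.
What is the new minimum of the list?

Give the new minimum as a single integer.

Answer: -16

Derivation:
Old min = -16 (at index 5)
Change: A[6] -1 -> -11
Changed element was NOT the old min.
  New min = min(old_min, new_val) = min(-16, -11) = -16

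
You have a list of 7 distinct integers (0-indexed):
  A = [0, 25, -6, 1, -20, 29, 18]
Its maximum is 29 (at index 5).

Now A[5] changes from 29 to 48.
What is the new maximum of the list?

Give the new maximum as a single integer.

Answer: 48

Derivation:
Old max = 29 (at index 5)
Change: A[5] 29 -> 48
Changed element WAS the max -> may need rescan.
  Max of remaining elements: 25
  New max = max(48, 25) = 48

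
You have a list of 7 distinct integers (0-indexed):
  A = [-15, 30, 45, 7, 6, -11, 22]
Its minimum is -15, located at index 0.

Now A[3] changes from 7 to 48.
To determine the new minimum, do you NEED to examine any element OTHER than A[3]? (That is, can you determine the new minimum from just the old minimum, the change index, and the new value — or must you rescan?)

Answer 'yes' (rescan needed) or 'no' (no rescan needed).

Old min = -15 at index 0
Change at index 3: 7 -> 48
Index 3 was NOT the min. New min = min(-15, 48). No rescan of other elements needed.
Needs rescan: no

Answer: no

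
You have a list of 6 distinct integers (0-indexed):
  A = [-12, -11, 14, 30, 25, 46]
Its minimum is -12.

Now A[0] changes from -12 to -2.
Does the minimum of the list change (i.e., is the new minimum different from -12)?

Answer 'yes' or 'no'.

Answer: yes

Derivation:
Old min = -12
Change: A[0] -12 -> -2
Changed element was the min; new min must be rechecked.
New min = -11; changed? yes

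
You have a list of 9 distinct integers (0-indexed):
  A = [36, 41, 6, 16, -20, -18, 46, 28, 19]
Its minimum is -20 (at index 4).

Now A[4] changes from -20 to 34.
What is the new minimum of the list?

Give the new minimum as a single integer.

Answer: -18

Derivation:
Old min = -20 (at index 4)
Change: A[4] -20 -> 34
Changed element WAS the min. Need to check: is 34 still <= all others?
  Min of remaining elements: -18
  New min = min(34, -18) = -18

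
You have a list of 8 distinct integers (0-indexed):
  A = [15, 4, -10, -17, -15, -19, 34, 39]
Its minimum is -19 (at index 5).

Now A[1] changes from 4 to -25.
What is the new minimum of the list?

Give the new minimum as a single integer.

Answer: -25

Derivation:
Old min = -19 (at index 5)
Change: A[1] 4 -> -25
Changed element was NOT the old min.
  New min = min(old_min, new_val) = min(-19, -25) = -25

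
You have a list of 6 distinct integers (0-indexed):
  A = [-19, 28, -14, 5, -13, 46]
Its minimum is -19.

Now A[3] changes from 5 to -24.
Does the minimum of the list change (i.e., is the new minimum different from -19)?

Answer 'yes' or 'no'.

Answer: yes

Derivation:
Old min = -19
Change: A[3] 5 -> -24
Changed element was NOT the min; min changes only if -24 < -19.
New min = -24; changed? yes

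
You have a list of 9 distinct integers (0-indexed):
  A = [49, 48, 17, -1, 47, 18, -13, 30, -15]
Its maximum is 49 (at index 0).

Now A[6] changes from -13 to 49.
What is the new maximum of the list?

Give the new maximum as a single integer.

Old max = 49 (at index 0)
Change: A[6] -13 -> 49
Changed element was NOT the old max.
  New max = max(old_max, new_val) = max(49, 49) = 49

Answer: 49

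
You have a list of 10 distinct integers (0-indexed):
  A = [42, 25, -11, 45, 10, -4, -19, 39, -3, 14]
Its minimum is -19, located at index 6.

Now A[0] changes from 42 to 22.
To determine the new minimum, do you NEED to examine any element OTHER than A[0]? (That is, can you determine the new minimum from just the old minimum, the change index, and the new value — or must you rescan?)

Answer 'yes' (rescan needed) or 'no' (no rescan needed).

Answer: no

Derivation:
Old min = -19 at index 6
Change at index 0: 42 -> 22
Index 0 was NOT the min. New min = min(-19, 22). No rescan of other elements needed.
Needs rescan: no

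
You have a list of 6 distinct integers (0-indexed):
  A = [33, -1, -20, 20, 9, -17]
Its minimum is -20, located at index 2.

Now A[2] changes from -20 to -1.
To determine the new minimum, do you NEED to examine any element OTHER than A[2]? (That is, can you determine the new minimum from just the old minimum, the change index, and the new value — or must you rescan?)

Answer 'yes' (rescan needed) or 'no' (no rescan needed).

Old min = -20 at index 2
Change at index 2: -20 -> -1
Index 2 WAS the min and new value -1 > old min -20. Must rescan other elements to find the new min.
Needs rescan: yes

Answer: yes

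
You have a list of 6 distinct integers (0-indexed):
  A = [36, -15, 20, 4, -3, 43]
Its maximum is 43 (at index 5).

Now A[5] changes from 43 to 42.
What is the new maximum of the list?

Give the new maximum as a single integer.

Answer: 42

Derivation:
Old max = 43 (at index 5)
Change: A[5] 43 -> 42
Changed element WAS the max -> may need rescan.
  Max of remaining elements: 36
  New max = max(42, 36) = 42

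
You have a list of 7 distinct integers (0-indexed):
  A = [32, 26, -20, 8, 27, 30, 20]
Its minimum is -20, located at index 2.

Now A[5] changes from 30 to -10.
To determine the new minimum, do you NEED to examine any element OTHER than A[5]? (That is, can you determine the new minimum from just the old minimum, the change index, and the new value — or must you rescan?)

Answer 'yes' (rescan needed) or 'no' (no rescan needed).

Answer: no

Derivation:
Old min = -20 at index 2
Change at index 5: 30 -> -10
Index 5 was NOT the min. New min = min(-20, -10). No rescan of other elements needed.
Needs rescan: no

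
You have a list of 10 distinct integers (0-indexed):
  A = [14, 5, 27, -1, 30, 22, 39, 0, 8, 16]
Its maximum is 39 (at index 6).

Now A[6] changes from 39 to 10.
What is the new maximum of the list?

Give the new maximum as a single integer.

Old max = 39 (at index 6)
Change: A[6] 39 -> 10
Changed element WAS the max -> may need rescan.
  Max of remaining elements: 30
  New max = max(10, 30) = 30

Answer: 30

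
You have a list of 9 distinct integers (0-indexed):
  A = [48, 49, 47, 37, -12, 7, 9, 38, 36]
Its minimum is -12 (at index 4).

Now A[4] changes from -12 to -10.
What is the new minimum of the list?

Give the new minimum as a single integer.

Old min = -12 (at index 4)
Change: A[4] -12 -> -10
Changed element WAS the min. Need to check: is -10 still <= all others?
  Min of remaining elements: 7
  New min = min(-10, 7) = -10

Answer: -10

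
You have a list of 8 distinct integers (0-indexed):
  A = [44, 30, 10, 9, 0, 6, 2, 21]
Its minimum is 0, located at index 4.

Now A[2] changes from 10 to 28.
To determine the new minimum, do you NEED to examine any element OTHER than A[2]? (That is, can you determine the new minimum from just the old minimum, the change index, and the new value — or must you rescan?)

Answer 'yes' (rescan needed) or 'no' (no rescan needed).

Old min = 0 at index 4
Change at index 2: 10 -> 28
Index 2 was NOT the min. New min = min(0, 28). No rescan of other elements needed.
Needs rescan: no

Answer: no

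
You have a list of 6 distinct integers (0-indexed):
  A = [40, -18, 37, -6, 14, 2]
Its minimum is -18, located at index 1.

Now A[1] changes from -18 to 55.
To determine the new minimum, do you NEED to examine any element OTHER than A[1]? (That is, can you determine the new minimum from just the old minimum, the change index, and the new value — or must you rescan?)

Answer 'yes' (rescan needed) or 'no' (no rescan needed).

Old min = -18 at index 1
Change at index 1: -18 -> 55
Index 1 WAS the min and new value 55 > old min -18. Must rescan other elements to find the new min.
Needs rescan: yes

Answer: yes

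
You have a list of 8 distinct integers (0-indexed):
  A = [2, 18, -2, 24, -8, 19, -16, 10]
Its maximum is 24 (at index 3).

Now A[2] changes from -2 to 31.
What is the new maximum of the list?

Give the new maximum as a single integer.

Old max = 24 (at index 3)
Change: A[2] -2 -> 31
Changed element was NOT the old max.
  New max = max(old_max, new_val) = max(24, 31) = 31

Answer: 31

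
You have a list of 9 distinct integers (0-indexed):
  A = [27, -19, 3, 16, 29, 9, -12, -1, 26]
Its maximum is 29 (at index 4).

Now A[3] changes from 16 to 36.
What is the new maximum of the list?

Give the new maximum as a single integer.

Old max = 29 (at index 4)
Change: A[3] 16 -> 36
Changed element was NOT the old max.
  New max = max(old_max, new_val) = max(29, 36) = 36

Answer: 36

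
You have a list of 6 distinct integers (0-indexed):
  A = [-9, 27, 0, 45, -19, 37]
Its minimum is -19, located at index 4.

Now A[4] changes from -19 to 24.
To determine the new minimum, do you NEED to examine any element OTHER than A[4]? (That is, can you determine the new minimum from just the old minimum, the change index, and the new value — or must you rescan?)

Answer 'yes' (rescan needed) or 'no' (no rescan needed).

Old min = -19 at index 4
Change at index 4: -19 -> 24
Index 4 WAS the min and new value 24 > old min -19. Must rescan other elements to find the new min.
Needs rescan: yes

Answer: yes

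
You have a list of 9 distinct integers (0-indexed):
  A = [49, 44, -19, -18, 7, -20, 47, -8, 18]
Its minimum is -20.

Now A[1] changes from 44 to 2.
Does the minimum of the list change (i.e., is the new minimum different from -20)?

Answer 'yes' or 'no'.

Old min = -20
Change: A[1] 44 -> 2
Changed element was NOT the min; min changes only if 2 < -20.
New min = -20; changed? no

Answer: no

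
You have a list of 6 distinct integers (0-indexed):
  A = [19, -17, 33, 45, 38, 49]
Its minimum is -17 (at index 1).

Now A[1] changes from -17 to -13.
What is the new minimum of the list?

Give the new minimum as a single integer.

Answer: -13

Derivation:
Old min = -17 (at index 1)
Change: A[1] -17 -> -13
Changed element WAS the min. Need to check: is -13 still <= all others?
  Min of remaining elements: 19
  New min = min(-13, 19) = -13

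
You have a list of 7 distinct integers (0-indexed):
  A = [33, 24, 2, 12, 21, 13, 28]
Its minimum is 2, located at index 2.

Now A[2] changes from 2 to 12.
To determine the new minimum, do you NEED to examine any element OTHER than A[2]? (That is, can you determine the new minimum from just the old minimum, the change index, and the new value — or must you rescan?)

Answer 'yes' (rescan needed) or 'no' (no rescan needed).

Old min = 2 at index 2
Change at index 2: 2 -> 12
Index 2 WAS the min and new value 12 > old min 2. Must rescan other elements to find the new min.
Needs rescan: yes

Answer: yes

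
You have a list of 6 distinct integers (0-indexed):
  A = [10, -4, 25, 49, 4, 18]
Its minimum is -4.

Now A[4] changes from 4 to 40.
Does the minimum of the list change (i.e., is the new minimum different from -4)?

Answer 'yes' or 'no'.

Answer: no

Derivation:
Old min = -4
Change: A[4] 4 -> 40
Changed element was NOT the min; min changes only if 40 < -4.
New min = -4; changed? no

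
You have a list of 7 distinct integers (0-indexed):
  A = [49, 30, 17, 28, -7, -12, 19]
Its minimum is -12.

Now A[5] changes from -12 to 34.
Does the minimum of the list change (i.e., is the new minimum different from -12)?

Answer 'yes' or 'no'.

Old min = -12
Change: A[5] -12 -> 34
Changed element was the min; new min must be rechecked.
New min = -7; changed? yes

Answer: yes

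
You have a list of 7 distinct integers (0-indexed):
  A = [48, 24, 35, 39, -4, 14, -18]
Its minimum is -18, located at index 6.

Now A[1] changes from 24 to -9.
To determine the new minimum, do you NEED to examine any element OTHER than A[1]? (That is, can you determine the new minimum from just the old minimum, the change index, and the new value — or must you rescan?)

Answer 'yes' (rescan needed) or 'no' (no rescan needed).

Answer: no

Derivation:
Old min = -18 at index 6
Change at index 1: 24 -> -9
Index 1 was NOT the min. New min = min(-18, -9). No rescan of other elements needed.
Needs rescan: no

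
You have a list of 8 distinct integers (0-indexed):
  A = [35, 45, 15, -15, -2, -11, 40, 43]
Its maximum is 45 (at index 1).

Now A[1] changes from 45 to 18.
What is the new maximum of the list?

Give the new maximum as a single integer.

Answer: 43

Derivation:
Old max = 45 (at index 1)
Change: A[1] 45 -> 18
Changed element WAS the max -> may need rescan.
  Max of remaining elements: 43
  New max = max(18, 43) = 43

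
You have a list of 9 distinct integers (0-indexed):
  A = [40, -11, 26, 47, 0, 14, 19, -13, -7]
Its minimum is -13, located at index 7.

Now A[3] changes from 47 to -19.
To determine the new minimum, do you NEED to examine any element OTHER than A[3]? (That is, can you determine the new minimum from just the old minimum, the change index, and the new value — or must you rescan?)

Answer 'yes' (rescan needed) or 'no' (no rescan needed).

Answer: no

Derivation:
Old min = -13 at index 7
Change at index 3: 47 -> -19
Index 3 was NOT the min. New min = min(-13, -19). No rescan of other elements needed.
Needs rescan: no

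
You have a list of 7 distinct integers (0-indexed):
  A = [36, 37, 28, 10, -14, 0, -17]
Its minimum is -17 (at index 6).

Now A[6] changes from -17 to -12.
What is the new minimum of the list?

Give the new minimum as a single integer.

Answer: -14

Derivation:
Old min = -17 (at index 6)
Change: A[6] -17 -> -12
Changed element WAS the min. Need to check: is -12 still <= all others?
  Min of remaining elements: -14
  New min = min(-12, -14) = -14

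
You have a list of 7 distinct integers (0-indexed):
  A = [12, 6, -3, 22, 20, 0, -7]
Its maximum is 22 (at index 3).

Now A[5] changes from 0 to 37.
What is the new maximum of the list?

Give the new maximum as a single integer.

Answer: 37

Derivation:
Old max = 22 (at index 3)
Change: A[5] 0 -> 37
Changed element was NOT the old max.
  New max = max(old_max, new_val) = max(22, 37) = 37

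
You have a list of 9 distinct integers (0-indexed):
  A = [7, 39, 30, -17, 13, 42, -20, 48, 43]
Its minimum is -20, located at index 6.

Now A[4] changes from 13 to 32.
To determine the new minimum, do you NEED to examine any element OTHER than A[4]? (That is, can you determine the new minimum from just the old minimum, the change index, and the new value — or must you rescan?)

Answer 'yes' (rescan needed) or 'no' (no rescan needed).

Old min = -20 at index 6
Change at index 4: 13 -> 32
Index 4 was NOT the min. New min = min(-20, 32). No rescan of other elements needed.
Needs rescan: no

Answer: no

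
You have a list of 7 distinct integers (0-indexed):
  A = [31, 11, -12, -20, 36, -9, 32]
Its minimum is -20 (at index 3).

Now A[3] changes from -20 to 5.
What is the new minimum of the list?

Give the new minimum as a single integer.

Answer: -12

Derivation:
Old min = -20 (at index 3)
Change: A[3] -20 -> 5
Changed element WAS the min. Need to check: is 5 still <= all others?
  Min of remaining elements: -12
  New min = min(5, -12) = -12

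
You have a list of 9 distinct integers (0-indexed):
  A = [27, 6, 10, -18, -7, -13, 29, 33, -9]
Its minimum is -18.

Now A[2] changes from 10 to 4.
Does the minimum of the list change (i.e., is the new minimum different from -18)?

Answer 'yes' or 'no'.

Old min = -18
Change: A[2] 10 -> 4
Changed element was NOT the min; min changes only if 4 < -18.
New min = -18; changed? no

Answer: no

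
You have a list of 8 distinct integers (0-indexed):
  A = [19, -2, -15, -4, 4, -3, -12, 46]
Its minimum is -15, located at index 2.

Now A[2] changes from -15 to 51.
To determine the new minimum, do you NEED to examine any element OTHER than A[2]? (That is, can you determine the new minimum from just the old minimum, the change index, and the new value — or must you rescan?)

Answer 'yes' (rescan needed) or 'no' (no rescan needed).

Answer: yes

Derivation:
Old min = -15 at index 2
Change at index 2: -15 -> 51
Index 2 WAS the min and new value 51 > old min -15. Must rescan other elements to find the new min.
Needs rescan: yes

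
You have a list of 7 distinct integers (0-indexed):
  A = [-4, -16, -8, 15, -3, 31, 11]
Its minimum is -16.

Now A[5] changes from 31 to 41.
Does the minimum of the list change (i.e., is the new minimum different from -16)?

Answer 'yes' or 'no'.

Old min = -16
Change: A[5] 31 -> 41
Changed element was NOT the min; min changes only if 41 < -16.
New min = -16; changed? no

Answer: no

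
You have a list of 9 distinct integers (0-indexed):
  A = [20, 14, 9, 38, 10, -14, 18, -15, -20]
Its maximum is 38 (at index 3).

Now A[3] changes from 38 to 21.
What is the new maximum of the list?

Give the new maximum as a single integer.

Old max = 38 (at index 3)
Change: A[3] 38 -> 21
Changed element WAS the max -> may need rescan.
  Max of remaining elements: 20
  New max = max(21, 20) = 21

Answer: 21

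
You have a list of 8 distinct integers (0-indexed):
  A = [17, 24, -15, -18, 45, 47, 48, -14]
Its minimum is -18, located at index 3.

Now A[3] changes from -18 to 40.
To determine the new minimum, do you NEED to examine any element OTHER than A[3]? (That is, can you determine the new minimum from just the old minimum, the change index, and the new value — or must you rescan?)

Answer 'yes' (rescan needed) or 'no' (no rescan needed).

Old min = -18 at index 3
Change at index 3: -18 -> 40
Index 3 WAS the min and new value 40 > old min -18. Must rescan other elements to find the new min.
Needs rescan: yes

Answer: yes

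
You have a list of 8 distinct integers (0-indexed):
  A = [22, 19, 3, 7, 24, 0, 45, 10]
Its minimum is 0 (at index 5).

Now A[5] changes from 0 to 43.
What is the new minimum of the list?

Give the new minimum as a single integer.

Old min = 0 (at index 5)
Change: A[5] 0 -> 43
Changed element WAS the min. Need to check: is 43 still <= all others?
  Min of remaining elements: 3
  New min = min(43, 3) = 3

Answer: 3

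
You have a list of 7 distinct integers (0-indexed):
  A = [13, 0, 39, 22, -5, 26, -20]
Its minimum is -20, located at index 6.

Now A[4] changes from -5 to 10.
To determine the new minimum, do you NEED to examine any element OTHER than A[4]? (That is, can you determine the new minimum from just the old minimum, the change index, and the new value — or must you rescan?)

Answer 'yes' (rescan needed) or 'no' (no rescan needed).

Old min = -20 at index 6
Change at index 4: -5 -> 10
Index 4 was NOT the min. New min = min(-20, 10). No rescan of other elements needed.
Needs rescan: no

Answer: no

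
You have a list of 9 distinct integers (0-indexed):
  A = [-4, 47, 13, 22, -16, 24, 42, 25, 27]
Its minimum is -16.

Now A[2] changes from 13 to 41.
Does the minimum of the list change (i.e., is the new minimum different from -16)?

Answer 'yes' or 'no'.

Answer: no

Derivation:
Old min = -16
Change: A[2] 13 -> 41
Changed element was NOT the min; min changes only if 41 < -16.
New min = -16; changed? no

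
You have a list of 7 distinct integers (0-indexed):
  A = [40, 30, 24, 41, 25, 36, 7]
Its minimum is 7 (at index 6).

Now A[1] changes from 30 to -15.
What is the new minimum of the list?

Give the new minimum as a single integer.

Answer: -15

Derivation:
Old min = 7 (at index 6)
Change: A[1] 30 -> -15
Changed element was NOT the old min.
  New min = min(old_min, new_val) = min(7, -15) = -15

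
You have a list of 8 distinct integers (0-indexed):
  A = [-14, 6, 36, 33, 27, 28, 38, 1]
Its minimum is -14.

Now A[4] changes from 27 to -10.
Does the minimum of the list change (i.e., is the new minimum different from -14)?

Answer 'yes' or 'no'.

Old min = -14
Change: A[4] 27 -> -10
Changed element was NOT the min; min changes only if -10 < -14.
New min = -14; changed? no

Answer: no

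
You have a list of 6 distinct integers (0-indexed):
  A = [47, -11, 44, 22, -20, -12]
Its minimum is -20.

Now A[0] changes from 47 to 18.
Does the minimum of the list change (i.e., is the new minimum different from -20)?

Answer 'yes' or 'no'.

Answer: no

Derivation:
Old min = -20
Change: A[0] 47 -> 18
Changed element was NOT the min; min changes only if 18 < -20.
New min = -20; changed? no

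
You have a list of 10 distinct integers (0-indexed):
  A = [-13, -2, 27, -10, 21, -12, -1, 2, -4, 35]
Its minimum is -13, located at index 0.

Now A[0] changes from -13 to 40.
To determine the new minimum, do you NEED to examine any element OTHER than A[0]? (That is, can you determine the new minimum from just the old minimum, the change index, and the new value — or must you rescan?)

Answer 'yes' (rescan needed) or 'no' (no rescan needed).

Old min = -13 at index 0
Change at index 0: -13 -> 40
Index 0 WAS the min and new value 40 > old min -13. Must rescan other elements to find the new min.
Needs rescan: yes

Answer: yes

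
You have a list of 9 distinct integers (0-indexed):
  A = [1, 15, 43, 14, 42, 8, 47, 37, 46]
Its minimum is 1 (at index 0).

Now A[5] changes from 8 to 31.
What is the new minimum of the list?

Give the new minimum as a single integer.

Answer: 1

Derivation:
Old min = 1 (at index 0)
Change: A[5] 8 -> 31
Changed element was NOT the old min.
  New min = min(old_min, new_val) = min(1, 31) = 1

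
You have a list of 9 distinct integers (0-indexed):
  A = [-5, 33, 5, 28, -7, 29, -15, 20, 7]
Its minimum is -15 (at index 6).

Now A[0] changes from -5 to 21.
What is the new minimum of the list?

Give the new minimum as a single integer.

Answer: -15

Derivation:
Old min = -15 (at index 6)
Change: A[0] -5 -> 21
Changed element was NOT the old min.
  New min = min(old_min, new_val) = min(-15, 21) = -15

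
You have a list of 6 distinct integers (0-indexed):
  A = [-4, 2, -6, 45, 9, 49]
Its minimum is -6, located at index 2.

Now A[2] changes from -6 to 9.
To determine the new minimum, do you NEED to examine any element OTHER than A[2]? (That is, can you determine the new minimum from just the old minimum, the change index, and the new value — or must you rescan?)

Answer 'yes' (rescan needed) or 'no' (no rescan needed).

Old min = -6 at index 2
Change at index 2: -6 -> 9
Index 2 WAS the min and new value 9 > old min -6. Must rescan other elements to find the new min.
Needs rescan: yes

Answer: yes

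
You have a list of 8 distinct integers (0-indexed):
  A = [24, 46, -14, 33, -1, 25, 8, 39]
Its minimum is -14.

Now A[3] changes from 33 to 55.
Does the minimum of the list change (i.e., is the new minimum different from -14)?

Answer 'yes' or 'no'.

Answer: no

Derivation:
Old min = -14
Change: A[3] 33 -> 55
Changed element was NOT the min; min changes only if 55 < -14.
New min = -14; changed? no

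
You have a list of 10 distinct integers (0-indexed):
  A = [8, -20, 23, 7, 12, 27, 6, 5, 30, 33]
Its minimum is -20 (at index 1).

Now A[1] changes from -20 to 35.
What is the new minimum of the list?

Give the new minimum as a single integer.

Answer: 5

Derivation:
Old min = -20 (at index 1)
Change: A[1] -20 -> 35
Changed element WAS the min. Need to check: is 35 still <= all others?
  Min of remaining elements: 5
  New min = min(35, 5) = 5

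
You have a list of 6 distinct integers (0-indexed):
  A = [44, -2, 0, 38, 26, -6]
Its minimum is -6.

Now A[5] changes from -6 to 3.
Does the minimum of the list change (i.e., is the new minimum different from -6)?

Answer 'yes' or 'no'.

Answer: yes

Derivation:
Old min = -6
Change: A[5] -6 -> 3
Changed element was the min; new min must be rechecked.
New min = -2; changed? yes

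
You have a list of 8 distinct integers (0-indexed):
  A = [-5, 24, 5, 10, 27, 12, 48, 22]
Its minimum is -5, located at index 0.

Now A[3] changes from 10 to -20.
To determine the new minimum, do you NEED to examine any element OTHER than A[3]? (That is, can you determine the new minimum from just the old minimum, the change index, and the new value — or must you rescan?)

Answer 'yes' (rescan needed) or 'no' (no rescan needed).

Answer: no

Derivation:
Old min = -5 at index 0
Change at index 3: 10 -> -20
Index 3 was NOT the min. New min = min(-5, -20). No rescan of other elements needed.
Needs rescan: no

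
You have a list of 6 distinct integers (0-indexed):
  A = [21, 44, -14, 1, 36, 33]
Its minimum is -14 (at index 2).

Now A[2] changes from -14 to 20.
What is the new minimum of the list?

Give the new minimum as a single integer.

Old min = -14 (at index 2)
Change: A[2] -14 -> 20
Changed element WAS the min. Need to check: is 20 still <= all others?
  Min of remaining elements: 1
  New min = min(20, 1) = 1

Answer: 1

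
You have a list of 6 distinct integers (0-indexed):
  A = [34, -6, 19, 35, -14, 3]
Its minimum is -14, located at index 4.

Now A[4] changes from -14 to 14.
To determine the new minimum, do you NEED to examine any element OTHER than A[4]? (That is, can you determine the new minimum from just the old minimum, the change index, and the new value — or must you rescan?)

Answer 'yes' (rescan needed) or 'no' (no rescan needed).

Answer: yes

Derivation:
Old min = -14 at index 4
Change at index 4: -14 -> 14
Index 4 WAS the min and new value 14 > old min -14. Must rescan other elements to find the new min.
Needs rescan: yes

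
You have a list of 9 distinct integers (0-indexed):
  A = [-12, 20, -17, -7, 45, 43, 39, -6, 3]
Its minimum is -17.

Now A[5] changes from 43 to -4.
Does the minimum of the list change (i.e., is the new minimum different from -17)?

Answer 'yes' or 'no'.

Old min = -17
Change: A[5] 43 -> -4
Changed element was NOT the min; min changes only if -4 < -17.
New min = -17; changed? no

Answer: no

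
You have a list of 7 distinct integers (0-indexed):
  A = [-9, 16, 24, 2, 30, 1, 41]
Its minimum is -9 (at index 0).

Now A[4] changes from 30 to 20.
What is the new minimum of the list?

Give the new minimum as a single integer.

Old min = -9 (at index 0)
Change: A[4] 30 -> 20
Changed element was NOT the old min.
  New min = min(old_min, new_val) = min(-9, 20) = -9

Answer: -9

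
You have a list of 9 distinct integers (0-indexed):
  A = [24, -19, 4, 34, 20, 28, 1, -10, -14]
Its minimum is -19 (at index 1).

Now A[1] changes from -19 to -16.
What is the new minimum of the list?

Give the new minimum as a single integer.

Answer: -16

Derivation:
Old min = -19 (at index 1)
Change: A[1] -19 -> -16
Changed element WAS the min. Need to check: is -16 still <= all others?
  Min of remaining elements: -14
  New min = min(-16, -14) = -16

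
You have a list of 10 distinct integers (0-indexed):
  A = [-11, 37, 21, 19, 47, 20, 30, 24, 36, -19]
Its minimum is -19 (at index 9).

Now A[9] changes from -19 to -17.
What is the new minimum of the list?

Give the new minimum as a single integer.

Old min = -19 (at index 9)
Change: A[9] -19 -> -17
Changed element WAS the min. Need to check: is -17 still <= all others?
  Min of remaining elements: -11
  New min = min(-17, -11) = -17

Answer: -17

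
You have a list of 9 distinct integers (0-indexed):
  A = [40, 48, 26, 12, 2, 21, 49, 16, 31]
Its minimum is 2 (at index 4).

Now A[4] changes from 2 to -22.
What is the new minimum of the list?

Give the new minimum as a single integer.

Answer: -22

Derivation:
Old min = 2 (at index 4)
Change: A[4] 2 -> -22
Changed element WAS the min. Need to check: is -22 still <= all others?
  Min of remaining elements: 12
  New min = min(-22, 12) = -22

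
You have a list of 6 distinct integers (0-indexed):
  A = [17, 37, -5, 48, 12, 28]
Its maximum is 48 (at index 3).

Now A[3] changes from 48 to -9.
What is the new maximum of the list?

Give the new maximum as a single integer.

Answer: 37

Derivation:
Old max = 48 (at index 3)
Change: A[3] 48 -> -9
Changed element WAS the max -> may need rescan.
  Max of remaining elements: 37
  New max = max(-9, 37) = 37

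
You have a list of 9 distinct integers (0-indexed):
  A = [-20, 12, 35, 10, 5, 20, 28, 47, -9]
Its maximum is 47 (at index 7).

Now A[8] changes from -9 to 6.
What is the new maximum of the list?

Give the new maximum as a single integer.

Old max = 47 (at index 7)
Change: A[8] -9 -> 6
Changed element was NOT the old max.
  New max = max(old_max, new_val) = max(47, 6) = 47

Answer: 47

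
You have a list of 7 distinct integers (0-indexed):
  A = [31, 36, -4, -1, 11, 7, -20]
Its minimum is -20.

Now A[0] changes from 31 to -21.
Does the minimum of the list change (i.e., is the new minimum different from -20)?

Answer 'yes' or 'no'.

Answer: yes

Derivation:
Old min = -20
Change: A[0] 31 -> -21
Changed element was NOT the min; min changes only if -21 < -20.
New min = -21; changed? yes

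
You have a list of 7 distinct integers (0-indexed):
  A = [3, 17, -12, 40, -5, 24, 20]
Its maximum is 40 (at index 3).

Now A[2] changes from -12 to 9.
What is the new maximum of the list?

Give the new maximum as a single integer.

Answer: 40

Derivation:
Old max = 40 (at index 3)
Change: A[2] -12 -> 9
Changed element was NOT the old max.
  New max = max(old_max, new_val) = max(40, 9) = 40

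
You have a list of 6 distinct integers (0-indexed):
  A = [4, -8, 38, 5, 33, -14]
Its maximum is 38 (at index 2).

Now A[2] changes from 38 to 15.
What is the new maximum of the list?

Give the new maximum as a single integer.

Answer: 33

Derivation:
Old max = 38 (at index 2)
Change: A[2] 38 -> 15
Changed element WAS the max -> may need rescan.
  Max of remaining elements: 33
  New max = max(15, 33) = 33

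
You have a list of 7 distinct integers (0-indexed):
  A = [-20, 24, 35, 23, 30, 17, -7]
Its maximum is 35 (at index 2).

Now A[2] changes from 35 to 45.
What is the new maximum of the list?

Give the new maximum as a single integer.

Old max = 35 (at index 2)
Change: A[2] 35 -> 45
Changed element WAS the max -> may need rescan.
  Max of remaining elements: 30
  New max = max(45, 30) = 45

Answer: 45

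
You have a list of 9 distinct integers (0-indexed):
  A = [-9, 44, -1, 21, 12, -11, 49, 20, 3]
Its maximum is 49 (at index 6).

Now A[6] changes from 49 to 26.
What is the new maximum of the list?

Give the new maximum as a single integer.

Answer: 44

Derivation:
Old max = 49 (at index 6)
Change: A[6] 49 -> 26
Changed element WAS the max -> may need rescan.
  Max of remaining elements: 44
  New max = max(26, 44) = 44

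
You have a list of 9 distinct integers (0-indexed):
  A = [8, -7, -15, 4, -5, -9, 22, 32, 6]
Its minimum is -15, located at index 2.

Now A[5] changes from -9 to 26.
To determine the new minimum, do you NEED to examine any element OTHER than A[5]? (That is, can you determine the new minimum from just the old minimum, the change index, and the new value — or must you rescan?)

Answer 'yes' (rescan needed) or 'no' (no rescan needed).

Answer: no

Derivation:
Old min = -15 at index 2
Change at index 5: -9 -> 26
Index 5 was NOT the min. New min = min(-15, 26). No rescan of other elements needed.
Needs rescan: no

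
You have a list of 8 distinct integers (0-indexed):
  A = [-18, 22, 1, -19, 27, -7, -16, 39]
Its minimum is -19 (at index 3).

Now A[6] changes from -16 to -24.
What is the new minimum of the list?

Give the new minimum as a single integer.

Old min = -19 (at index 3)
Change: A[6] -16 -> -24
Changed element was NOT the old min.
  New min = min(old_min, new_val) = min(-19, -24) = -24

Answer: -24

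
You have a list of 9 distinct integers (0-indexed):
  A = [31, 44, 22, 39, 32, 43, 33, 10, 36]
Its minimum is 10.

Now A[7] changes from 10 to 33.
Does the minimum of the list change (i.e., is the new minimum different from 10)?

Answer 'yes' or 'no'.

Old min = 10
Change: A[7] 10 -> 33
Changed element was the min; new min must be rechecked.
New min = 22; changed? yes

Answer: yes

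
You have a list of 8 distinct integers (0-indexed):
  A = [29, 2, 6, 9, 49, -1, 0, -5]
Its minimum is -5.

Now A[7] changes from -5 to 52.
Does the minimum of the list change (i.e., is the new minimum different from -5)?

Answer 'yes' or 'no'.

Answer: yes

Derivation:
Old min = -5
Change: A[7] -5 -> 52
Changed element was the min; new min must be rechecked.
New min = -1; changed? yes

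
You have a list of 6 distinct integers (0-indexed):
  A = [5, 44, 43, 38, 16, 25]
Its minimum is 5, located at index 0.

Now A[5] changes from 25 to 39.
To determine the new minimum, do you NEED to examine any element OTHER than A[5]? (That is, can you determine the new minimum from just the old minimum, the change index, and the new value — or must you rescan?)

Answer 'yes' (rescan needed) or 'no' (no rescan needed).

Answer: no

Derivation:
Old min = 5 at index 0
Change at index 5: 25 -> 39
Index 5 was NOT the min. New min = min(5, 39). No rescan of other elements needed.
Needs rescan: no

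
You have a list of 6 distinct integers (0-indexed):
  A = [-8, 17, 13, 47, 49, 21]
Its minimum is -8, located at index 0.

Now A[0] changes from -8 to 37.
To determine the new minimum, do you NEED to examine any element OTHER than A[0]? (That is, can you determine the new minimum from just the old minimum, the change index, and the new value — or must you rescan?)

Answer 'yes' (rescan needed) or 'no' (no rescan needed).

Old min = -8 at index 0
Change at index 0: -8 -> 37
Index 0 WAS the min and new value 37 > old min -8. Must rescan other elements to find the new min.
Needs rescan: yes

Answer: yes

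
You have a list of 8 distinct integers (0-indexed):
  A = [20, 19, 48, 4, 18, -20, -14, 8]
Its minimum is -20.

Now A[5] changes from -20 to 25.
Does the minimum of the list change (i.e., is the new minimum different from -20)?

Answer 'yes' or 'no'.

Answer: yes

Derivation:
Old min = -20
Change: A[5] -20 -> 25
Changed element was the min; new min must be rechecked.
New min = -14; changed? yes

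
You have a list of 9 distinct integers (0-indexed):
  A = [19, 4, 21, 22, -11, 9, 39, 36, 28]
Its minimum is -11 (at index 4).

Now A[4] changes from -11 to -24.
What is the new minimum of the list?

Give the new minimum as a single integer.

Old min = -11 (at index 4)
Change: A[4] -11 -> -24
Changed element WAS the min. Need to check: is -24 still <= all others?
  Min of remaining elements: 4
  New min = min(-24, 4) = -24

Answer: -24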